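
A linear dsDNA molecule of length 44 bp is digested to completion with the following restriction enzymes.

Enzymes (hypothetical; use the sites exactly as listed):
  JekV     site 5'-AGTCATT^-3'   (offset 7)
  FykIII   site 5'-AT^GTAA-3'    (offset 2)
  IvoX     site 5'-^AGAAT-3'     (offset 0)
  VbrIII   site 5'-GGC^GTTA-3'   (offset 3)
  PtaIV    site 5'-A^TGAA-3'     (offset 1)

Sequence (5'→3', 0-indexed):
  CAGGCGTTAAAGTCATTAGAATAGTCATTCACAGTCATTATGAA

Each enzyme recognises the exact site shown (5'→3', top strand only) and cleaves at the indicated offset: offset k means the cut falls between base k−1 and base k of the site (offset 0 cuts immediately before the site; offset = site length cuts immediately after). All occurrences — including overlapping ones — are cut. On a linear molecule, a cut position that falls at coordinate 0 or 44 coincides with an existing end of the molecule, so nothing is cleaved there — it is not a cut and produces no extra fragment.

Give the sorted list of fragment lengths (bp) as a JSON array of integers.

[1,4,5,10,12,12]

Site scan:
  JekV AGTCATT/7: at [10, 22, 32] ⇒ [17, 29, 39]
  FykIII (ATGTAA, off=2): no sites
  IvoX AGAAT/0: at [17] ⇒ [17]
  VbrIII GGCGTTA/3: at [2] ⇒ [5]
  PtaIV ATGAA/1: at [39] ⇒ [40]

Pooled cuts: [5, 17, 29, 39, 40]

Fragment lengths:
  [0,5): 5 bp
  [5,17): 12 bp
  [17,29): 12 bp
  [29,39): 10 bp
  [39,40): 1 bp
  [40,44): 4 bp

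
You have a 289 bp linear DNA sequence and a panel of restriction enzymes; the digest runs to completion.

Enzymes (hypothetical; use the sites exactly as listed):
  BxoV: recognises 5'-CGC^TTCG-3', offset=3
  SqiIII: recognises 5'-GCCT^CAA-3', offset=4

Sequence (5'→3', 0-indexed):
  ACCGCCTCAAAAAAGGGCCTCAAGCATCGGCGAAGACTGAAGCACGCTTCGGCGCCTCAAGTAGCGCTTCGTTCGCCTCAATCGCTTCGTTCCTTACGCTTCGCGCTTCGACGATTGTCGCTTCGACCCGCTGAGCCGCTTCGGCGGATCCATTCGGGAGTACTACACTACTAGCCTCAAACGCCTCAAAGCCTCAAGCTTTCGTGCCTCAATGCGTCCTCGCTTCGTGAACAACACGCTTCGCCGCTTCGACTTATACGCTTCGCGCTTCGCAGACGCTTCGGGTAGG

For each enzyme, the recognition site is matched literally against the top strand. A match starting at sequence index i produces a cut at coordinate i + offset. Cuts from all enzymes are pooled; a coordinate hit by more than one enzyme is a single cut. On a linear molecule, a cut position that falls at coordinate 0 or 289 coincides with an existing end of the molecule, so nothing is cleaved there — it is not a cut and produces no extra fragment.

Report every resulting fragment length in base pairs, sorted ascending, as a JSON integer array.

[7,7,7,7,8,8,9,10,10,10,11,11,13,14,14,14,15,15,16,18,27,38]

Site scan:
  BxoV (CGCTTCG, off=3): starts [44, 64, 82, 96, 103, 118, 136, 220, 236, 244, 258, 265, 276] → cuts [47, 67, 85, 99, 106, 121, 139, 223, 239, 247, 261, 268, 279]
  SqiIII (GCCTCAA, off=4): starts [3, 16, 53, 74, 173, 182, 190, 205] → cuts [7, 20, 57, 78, 177, 186, 194, 209]

Pooled cuts: [7, 20, 47, 57, 67, 78, 85, 99, 106, 121, 139, 177, 186, 194, 209, 223, 239, 247, 261, 268, 279]

Fragment lengths:
  [0,7): 7 bp
  [7,20): 13 bp
  [20,47): 27 bp
  [47,57): 10 bp
  [57,67): 10 bp
  [67,78): 11 bp
  [78,85): 7 bp
  [85,99): 14 bp
  [99,106): 7 bp
  [106,121): 15 bp
  [121,139): 18 bp
  [139,177): 38 bp
  [177,186): 9 bp
  [186,194): 8 bp
  [194,209): 15 bp
  [209,223): 14 bp
  [223,239): 16 bp
  [239,247): 8 bp
  [247,261): 14 bp
  [261,268): 7 bp
  [268,279): 11 bp
  [279,289): 10 bp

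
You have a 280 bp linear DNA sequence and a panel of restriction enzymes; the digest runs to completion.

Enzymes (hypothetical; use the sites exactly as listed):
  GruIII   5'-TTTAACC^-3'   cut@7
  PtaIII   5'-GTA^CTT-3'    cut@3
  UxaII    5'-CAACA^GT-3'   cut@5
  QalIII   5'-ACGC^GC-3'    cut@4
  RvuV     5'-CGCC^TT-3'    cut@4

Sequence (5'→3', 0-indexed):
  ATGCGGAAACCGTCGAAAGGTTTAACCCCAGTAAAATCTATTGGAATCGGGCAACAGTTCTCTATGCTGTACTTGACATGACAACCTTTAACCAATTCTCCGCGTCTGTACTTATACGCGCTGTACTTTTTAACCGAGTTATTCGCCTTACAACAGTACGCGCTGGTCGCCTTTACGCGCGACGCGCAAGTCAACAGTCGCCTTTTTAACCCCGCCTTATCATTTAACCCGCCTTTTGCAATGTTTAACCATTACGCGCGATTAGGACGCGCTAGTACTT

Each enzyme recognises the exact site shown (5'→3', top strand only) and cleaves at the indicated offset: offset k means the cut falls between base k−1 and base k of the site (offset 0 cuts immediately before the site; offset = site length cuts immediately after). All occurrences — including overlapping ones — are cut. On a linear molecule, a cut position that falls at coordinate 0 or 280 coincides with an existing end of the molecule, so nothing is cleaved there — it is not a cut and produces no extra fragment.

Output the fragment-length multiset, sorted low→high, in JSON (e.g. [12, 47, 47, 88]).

[3,4,5,6,6,6,7,7,7,7,8,9,9,10,10,11,12,13,13,15,17,17,22,27,29]

Site scan:
  GruIII TTTAACC/7: at [20, 86, 128, 204, 222, 243] ⇒ [27, 93, 135, 211, 229, 250]
  PtaIII GTACTT/3: at [68, 107, 122, 274] ⇒ [71, 110, 125, 277]
  UxaII CAACAGT/5: at [51, 150, 191] ⇒ [56, 155, 196]
  QalIII ACGCGC/4: at [115, 157, 174, 181, 253, 266] ⇒ [119, 161, 178, 185, 257, 270]
  RvuV CGCCTT/4: at [143, 167, 198, 212, 229] ⇒ [147, 171, 202, 216, 233]

All cut coordinates (distinct, sorted): [27, 56, 71, 93, 110, 119, 125, 135, 147, 155, 161, 171, 178, 185, 196, 202, 211, 216, 229, 233, 250, 257, 270, 277]

Fragment lengths:
  [0,27): 27 bp
  [27,56): 29 bp
  [56,71): 15 bp
  [71,93): 22 bp
  [93,110): 17 bp
  [110,119): 9 bp
  [119,125): 6 bp
  [125,135): 10 bp
  [135,147): 12 bp
  [147,155): 8 bp
  [155,161): 6 bp
  [161,171): 10 bp
  [171,178): 7 bp
  [178,185): 7 bp
  [185,196): 11 bp
  [196,202): 6 bp
  [202,211): 9 bp
  [211,216): 5 bp
  [216,229): 13 bp
  [229,233): 4 bp
  [233,250): 17 bp
  [250,257): 7 bp
  [257,270): 13 bp
  [270,277): 7 bp
  [277,280): 3 bp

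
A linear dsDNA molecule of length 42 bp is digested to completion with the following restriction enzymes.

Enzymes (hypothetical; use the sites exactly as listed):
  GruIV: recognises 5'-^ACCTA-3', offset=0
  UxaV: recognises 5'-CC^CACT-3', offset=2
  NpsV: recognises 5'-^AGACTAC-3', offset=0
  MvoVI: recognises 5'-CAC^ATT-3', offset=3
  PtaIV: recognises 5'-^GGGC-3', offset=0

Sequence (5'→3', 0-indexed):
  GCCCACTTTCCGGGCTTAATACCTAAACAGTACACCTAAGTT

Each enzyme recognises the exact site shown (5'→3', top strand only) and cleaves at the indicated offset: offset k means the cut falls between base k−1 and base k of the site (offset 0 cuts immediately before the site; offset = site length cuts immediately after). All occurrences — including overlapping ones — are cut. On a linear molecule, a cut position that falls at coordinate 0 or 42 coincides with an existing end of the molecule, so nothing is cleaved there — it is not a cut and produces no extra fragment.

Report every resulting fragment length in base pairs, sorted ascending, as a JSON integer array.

Scan for sites:
  GruIV (ACCTA, off=0): starts [20, 33] → cuts [20, 33]
  UxaV (CCCACT, off=2): starts [1] → cuts [3]
  NpsV (AGACTAC, off=0): no sites
  MvoVI (CACATT, off=3): no sites
  PtaIV (GGGC, off=0): starts [11] → cuts [11]

Pooled cuts: [3, 11, 20, 33]

Fragment lengths:
  [0,3): 3 bp
  [3,11): 8 bp
  [11,20): 9 bp
  [20,33): 13 bp
  [33,42): 9 bp

[3,8,9,9,13]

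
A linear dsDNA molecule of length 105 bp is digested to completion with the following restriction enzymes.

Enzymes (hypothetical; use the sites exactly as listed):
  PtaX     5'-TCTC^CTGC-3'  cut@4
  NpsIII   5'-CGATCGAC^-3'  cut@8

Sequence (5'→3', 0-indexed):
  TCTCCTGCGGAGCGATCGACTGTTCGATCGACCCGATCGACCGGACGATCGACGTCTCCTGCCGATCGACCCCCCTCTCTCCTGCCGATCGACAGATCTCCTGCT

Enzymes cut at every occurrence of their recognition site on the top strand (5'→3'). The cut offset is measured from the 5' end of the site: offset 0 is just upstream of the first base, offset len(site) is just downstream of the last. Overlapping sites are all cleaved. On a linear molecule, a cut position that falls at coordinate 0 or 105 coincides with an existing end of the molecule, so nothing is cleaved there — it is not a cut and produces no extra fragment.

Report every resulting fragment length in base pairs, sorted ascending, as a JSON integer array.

[4,5,5,7,9,11,12,12,12,12,16]

Scan for sites:
  PtaX TCTCCTGC/4: at [0, 54, 77, 96] ⇒ [4, 58, 81, 100]
  NpsIII CGATCGAC/8: at [12, 24, 33, 45, 62, 85] ⇒ [20, 32, 41, 53, 70, 93]

Pooled cuts: [4, 20, 32, 41, 53, 58, 70, 81, 93, 100]

Fragments:
  [0,4): 4 bp
  [4,20): 16 bp
  [20,32): 12 bp
  [32,41): 9 bp
  [41,53): 12 bp
  [53,58): 5 bp
  [58,70): 12 bp
  [70,81): 11 bp
  [81,93): 12 bp
  [93,100): 7 bp
  [100,105): 5 bp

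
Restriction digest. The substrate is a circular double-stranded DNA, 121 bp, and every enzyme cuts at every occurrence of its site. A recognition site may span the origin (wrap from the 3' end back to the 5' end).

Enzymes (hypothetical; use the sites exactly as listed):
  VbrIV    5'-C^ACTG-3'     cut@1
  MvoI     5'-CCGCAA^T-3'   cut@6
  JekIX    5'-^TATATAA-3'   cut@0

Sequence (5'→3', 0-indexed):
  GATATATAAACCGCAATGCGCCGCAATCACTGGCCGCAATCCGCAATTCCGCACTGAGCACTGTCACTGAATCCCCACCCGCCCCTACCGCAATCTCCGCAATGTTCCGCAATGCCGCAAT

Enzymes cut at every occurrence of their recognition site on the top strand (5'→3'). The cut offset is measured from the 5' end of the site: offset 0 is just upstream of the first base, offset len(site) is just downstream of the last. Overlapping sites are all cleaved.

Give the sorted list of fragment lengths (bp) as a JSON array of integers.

Scan for sites:
  VbrIV (CACTG, off=1): starts [27, 51, 58, 64] → cuts [28, 52, 59, 65]
  MvoI (CCGCAAT, off=6): starts [10, 20, 33, 40, 87, 96, 106, 114] → cuts [16, 26, 39, 46, 93, 102, 112, 120]
  JekIX (TATATAA, off=0): starts [2] → cuts [2]

Pooled cuts: [2, 16, 26, 28, 39, 46, 52, 59, 65, 93, 102, 112, 120]

Fragment lengths:
  2→16: 14 bp
  16→26: 10 bp
  26→28: 2 bp
  28→39: 11 bp
  39→46: 7 bp
  46→52: 6 bp
  52→59: 7 bp
  59→65: 6 bp
  65→93: 28 bp
  93→102: 9 bp
  102→112: 10 bp
  112→120: 8 bp
  120→2 (wrap): 121-120+2 = 3 bp

[2,3,6,6,7,7,8,9,10,10,11,14,28]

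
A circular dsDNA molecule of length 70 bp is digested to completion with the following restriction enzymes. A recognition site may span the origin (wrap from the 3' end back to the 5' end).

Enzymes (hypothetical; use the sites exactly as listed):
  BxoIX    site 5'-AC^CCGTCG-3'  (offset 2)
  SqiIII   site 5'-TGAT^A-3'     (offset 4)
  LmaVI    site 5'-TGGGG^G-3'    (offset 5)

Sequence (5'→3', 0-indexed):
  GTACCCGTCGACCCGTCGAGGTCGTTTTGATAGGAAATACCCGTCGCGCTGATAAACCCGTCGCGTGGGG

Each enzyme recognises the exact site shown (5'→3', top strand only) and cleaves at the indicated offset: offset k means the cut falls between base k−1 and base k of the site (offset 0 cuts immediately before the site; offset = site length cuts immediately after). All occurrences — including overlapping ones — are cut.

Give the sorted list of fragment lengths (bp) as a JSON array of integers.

Site scan:
  BxoIX ACCCGTCG/2: at [2, 10, 38, 55] ⇒ [4, 12, 40, 57]
  SqiIII TGATA/4: at [27, 49] ⇒ [31, 53]
  LmaVI TGGGGG/5: at [65] ⇒ [0]

Pooled cuts: [0, 4, 12, 31, 40, 53, 57]

Fragments:
  0→4: 4 bp
  4→12: 8 bp
  12→31: 19 bp
  31→40: 9 bp
  40→53: 13 bp
  53→57: 4 bp
  57→0 (wrap): 70-57+0 = 13 bp

[4,4,8,9,13,13,19]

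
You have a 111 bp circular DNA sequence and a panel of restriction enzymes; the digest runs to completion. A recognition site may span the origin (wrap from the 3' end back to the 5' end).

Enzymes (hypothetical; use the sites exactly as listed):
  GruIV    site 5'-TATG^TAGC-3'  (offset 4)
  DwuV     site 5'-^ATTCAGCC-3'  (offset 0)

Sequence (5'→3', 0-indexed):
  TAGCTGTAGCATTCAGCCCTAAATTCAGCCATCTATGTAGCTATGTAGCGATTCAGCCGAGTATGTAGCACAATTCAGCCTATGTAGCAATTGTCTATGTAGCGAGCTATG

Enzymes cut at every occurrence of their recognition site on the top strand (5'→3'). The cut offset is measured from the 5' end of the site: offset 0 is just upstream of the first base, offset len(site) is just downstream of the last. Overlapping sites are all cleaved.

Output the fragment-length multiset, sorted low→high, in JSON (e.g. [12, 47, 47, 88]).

[5,7,8,10,12,12,12,15,15,15]

Scan for sites:
  GruIV TATGTAGC/4: at [33, 41, 61, 80, 95, 107] ⇒ [0, 37, 45, 65, 84, 99]
  DwuV ATTCAGCC/0: at [10, 22, 50, 72] ⇒ [10, 22, 50, 72]

All cut coordinates (distinct, sorted): [0, 10, 22, 37, 45, 50, 65, 72, 84, 99]

Fragment lengths:
  0→10: 10 bp
  10→22: 12 bp
  22→37: 15 bp
  37→45: 8 bp
  45→50: 5 bp
  50→65: 15 bp
  65→72: 7 bp
  72→84: 12 bp
  84→99: 15 bp
  99→0 (wrap): 111-99+0 = 12 bp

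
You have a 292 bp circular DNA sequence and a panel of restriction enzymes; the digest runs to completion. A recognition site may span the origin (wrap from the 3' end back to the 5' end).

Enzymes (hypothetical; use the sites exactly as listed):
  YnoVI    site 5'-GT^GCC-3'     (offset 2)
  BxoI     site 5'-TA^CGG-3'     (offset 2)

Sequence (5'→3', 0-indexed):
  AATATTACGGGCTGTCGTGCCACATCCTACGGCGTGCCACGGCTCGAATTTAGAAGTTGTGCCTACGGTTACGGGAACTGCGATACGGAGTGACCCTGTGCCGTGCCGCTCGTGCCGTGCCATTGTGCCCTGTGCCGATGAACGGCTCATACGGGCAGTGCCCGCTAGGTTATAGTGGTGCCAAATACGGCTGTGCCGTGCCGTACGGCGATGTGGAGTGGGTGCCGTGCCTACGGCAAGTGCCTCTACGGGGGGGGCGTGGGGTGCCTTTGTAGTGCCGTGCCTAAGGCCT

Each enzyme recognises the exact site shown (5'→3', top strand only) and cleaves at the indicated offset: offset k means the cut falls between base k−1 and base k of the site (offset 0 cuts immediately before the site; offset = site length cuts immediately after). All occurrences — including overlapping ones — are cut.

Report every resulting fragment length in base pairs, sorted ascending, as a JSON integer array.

Site scan:
  YnoVI GTGCC/2: at [16, 33, 58, 97, 102, 111, 116, 124, 131, 157, 177, 192, 197, 221, 226, 239, 263, 274, 279] ⇒ [18, 35, 60, 99, 104, 113, 118, 126, 133, 159, 179, 194, 199, 223, 228, 241, 265, 276, 281]
  BxoI TACGG/2: at [5, 27, 63, 69, 83, 149, 185, 203, 231, 246] ⇒ [7, 29, 65, 71, 85, 151, 187, 205, 233, 248]

All cut coordinates (distinct, sorted): [7, 18, 29, 35, 60, 65, 71, 85, 99, 104, 113, 118, 126, 133, 151, 159, 179, 187, 194, 199, 205, 223, 228, 233, 241, 248, 265, 276, 281]

Fragment lengths:
  7→18: 11 bp
  18→29: 11 bp
  29→35: 6 bp
  35→60: 25 bp
  60→65: 5 bp
  65→71: 6 bp
  71→85: 14 bp
  85→99: 14 bp
  99→104: 5 bp
  104→113: 9 bp
  113→118: 5 bp
  118→126: 8 bp
  126→133: 7 bp
  133→151: 18 bp
  151→159: 8 bp
  159→179: 20 bp
  179→187: 8 bp
  187→194: 7 bp
  194→199: 5 bp
  199→205: 6 bp
  205→223: 18 bp
  223→228: 5 bp
  228→233: 5 bp
  233→241: 8 bp
  241→248: 7 bp
  248→265: 17 bp
  265→276: 11 bp
  276→281: 5 bp
  281→7 (wrap): 292-281+7 = 18 bp

[5,5,5,5,5,5,5,6,6,6,7,7,7,8,8,8,8,9,11,11,11,14,14,17,18,18,18,20,25]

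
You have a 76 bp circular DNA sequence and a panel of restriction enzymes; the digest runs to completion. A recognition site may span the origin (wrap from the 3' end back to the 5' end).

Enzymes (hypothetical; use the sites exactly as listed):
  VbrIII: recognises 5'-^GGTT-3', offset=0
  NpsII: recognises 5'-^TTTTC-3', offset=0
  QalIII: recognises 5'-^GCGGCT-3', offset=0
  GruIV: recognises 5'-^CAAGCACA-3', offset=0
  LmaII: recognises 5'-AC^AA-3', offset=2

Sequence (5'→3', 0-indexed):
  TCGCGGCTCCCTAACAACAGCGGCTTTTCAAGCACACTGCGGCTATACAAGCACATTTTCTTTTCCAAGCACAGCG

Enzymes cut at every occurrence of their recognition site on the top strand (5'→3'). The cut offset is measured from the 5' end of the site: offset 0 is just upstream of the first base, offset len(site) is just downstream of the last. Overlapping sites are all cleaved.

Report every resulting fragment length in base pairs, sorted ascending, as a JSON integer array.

Scan for sites:
  VbrIII (GGTT, off=0): no sites
  NpsII (TTTTC, off=0): starts [24, 55, 60] → cuts [24, 55, 60]
  QalIII (GCGGCT, off=0): starts [2, 19, 38] → cuts [2, 19, 38]
  GruIV (CAAGCACA, off=0): starts [28, 47, 65] → cuts [28, 47, 65]
  LmaII (ACAA, off=2): starts [13, 46] → cuts [15, 48]

All cut coordinates (distinct, sorted): [2, 15, 19, 24, 28, 38, 47, 48, 55, 60, 65]

Fragment lengths:
  2→15: 13 bp
  15→19: 4 bp
  19→24: 5 bp
  24→28: 4 bp
  28→38: 10 bp
  38→47: 9 bp
  47→48: 1 bp
  48→55: 7 bp
  55→60: 5 bp
  60→65: 5 bp
  65→2 (wrap): 76-65+2 = 13 bp

[1,4,4,5,5,5,7,9,10,13,13]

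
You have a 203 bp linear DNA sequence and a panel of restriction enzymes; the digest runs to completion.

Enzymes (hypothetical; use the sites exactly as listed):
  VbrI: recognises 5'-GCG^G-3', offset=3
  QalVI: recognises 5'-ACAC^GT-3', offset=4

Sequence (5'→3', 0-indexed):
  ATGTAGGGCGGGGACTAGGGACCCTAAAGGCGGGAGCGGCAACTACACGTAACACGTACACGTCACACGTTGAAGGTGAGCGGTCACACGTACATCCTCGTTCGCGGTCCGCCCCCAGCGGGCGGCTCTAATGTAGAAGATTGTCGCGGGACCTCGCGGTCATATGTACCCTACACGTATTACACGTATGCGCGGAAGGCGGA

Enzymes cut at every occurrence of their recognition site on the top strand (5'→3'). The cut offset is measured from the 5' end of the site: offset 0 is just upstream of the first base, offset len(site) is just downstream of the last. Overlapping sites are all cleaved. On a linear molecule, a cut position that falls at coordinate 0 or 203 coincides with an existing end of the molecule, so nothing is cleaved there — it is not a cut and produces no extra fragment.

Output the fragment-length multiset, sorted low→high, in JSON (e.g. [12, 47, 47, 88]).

Scan for sites:
  VbrI (GCGG, off=3): starts [7, 29, 35, 79, 103, 117, 121, 145, 155, 191, 198] → cuts [10, 32, 38, 82, 106, 120, 124, 148, 158, 194, 201]
  QalVI (ACACGT, off=4): starts [44, 51, 57, 64, 85, 172, 181] → cuts [48, 55, 61, 68, 89, 176, 185]

Pooled cuts: [10, 32, 38, 48, 55, 61, 68, 82, 89, 106, 120, 124, 148, 158, 176, 185, 194, 201]

Fragments:
  [0,10): 10 bp
  [10,32): 22 bp
  [32,38): 6 bp
  [38,48): 10 bp
  [48,55): 7 bp
  [55,61): 6 bp
  [61,68): 7 bp
  [68,82): 14 bp
  [82,89): 7 bp
  [89,106): 17 bp
  [106,120): 14 bp
  [120,124): 4 bp
  [124,148): 24 bp
  [148,158): 10 bp
  [158,176): 18 bp
  [176,185): 9 bp
  [185,194): 9 bp
  [194,201): 7 bp
  [201,203): 2 bp

[2,4,6,6,7,7,7,7,9,9,10,10,10,14,14,17,18,22,24]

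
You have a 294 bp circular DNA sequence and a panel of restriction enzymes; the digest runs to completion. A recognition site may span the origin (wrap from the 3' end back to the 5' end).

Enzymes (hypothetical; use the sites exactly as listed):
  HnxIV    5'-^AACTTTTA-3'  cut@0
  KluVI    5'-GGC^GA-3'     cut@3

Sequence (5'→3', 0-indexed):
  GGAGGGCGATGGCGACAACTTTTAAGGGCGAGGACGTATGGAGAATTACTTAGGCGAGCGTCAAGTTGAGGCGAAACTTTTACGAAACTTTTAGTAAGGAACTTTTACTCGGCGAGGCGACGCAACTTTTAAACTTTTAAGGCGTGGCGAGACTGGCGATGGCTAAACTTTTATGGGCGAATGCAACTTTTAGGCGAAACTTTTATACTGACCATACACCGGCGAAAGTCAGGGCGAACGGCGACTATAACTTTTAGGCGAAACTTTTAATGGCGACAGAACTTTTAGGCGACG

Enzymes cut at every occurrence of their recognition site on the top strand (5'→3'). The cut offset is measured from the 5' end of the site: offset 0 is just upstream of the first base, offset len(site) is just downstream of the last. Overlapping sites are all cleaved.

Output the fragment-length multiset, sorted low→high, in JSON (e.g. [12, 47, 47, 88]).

[2,2,2,3,5,5,5,6,6,6,7,8,8,9,11,11,11,11,11,12,13,13,13,14,14,17,17,26,26]

Scan for sites:
  HnxIV (AACTTTTA, off=0): starts [16, 74, 85, 99, 123, 131, 165, 184, 197, 248, 261, 279] → cuts [16, 74, 85, 99, 123, 131, 165, 184, 197, 248, 261, 279]
  KluVI (GGCGA, off=3): starts [4, 10, 26, 52, 69, 110, 115, 145, 154, 175, 192, 220, 232, 239, 256, 271, 287] → cuts [7, 13, 29, 55, 72, 113, 118, 148, 157, 178, 195, 223, 235, 242, 259, 274, 290]

Pooled cuts: [7, 13, 16, 29, 55, 72, 74, 85, 99, 113, 118, 123, 131, 148, 157, 165, 178, 184, 195, 197, 223, 235, 242, 248, 259, 261, 274, 279, 290]

Fragment lengths:
  7→13: 6 bp
  13→16: 3 bp
  16→29: 13 bp
  29→55: 26 bp
  55→72: 17 bp
  72→74: 2 bp
  74→85: 11 bp
  85→99: 14 bp
  99→113: 14 bp
  113→118: 5 bp
  118→123: 5 bp
  123→131: 8 bp
  131→148: 17 bp
  148→157: 9 bp
  157→165: 8 bp
  165→178: 13 bp
  178→184: 6 bp
  184→195: 11 bp
  195→197: 2 bp
  197→223: 26 bp
  223→235: 12 bp
  235→242: 7 bp
  242→248: 6 bp
  248→259: 11 bp
  259→261: 2 bp
  261→274: 13 bp
  274→279: 5 bp
  279→290: 11 bp
  290→7 (wrap): 294-290+7 = 11 bp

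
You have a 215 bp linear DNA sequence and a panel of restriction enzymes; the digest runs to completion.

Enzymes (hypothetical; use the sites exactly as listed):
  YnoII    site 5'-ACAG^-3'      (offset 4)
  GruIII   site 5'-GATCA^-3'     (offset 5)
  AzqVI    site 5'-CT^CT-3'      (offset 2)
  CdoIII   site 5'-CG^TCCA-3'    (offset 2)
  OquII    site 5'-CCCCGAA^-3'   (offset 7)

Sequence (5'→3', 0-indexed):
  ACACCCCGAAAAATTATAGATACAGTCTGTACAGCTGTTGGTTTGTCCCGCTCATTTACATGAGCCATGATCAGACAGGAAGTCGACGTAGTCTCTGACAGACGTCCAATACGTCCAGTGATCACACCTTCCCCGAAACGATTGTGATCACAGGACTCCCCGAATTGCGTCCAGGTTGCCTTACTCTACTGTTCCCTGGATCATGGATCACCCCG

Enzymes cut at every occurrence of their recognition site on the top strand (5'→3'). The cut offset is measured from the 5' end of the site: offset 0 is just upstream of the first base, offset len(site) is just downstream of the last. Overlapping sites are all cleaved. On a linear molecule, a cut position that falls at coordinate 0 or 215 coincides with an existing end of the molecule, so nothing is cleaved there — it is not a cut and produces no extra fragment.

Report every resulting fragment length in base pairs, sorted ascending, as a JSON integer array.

Site scan:
  YnoII (ACAG, off=4): starts [21, 30, 74, 97, 149] → cuts [25, 34, 78, 101, 153]
  GruIII (GATCA, off=5): starts [68, 119, 145, 198, 205] → cuts [73, 124, 150, 203, 210]
  AzqVI (CTCT, off=2): starts [92, 183] → cuts [94, 185]
  CdoIII (CGTCCA, off=2): starts [102, 111, 167] → cuts [104, 113, 169]
  OquII (CCCCGAA, off=7): starts [3, 130, 157] → cuts [10, 137, 164]

All cut coordinates (distinct, sorted): [10, 25, 34, 73, 78, 94, 101, 104, 113, 124, 137, 150, 153, 164, 169, 185, 203, 210]

Fragment lengths:
  [0,10): 10 bp
  [10,25): 15 bp
  [25,34): 9 bp
  [34,73): 39 bp
  [73,78): 5 bp
  [78,94): 16 bp
  [94,101): 7 bp
  [101,104): 3 bp
  [104,113): 9 bp
  [113,124): 11 bp
  [124,137): 13 bp
  [137,150): 13 bp
  [150,153): 3 bp
  [153,164): 11 bp
  [164,169): 5 bp
  [169,185): 16 bp
  [185,203): 18 bp
  [203,210): 7 bp
  [210,215): 5 bp

[3,3,5,5,5,7,7,9,9,10,11,11,13,13,15,16,16,18,39]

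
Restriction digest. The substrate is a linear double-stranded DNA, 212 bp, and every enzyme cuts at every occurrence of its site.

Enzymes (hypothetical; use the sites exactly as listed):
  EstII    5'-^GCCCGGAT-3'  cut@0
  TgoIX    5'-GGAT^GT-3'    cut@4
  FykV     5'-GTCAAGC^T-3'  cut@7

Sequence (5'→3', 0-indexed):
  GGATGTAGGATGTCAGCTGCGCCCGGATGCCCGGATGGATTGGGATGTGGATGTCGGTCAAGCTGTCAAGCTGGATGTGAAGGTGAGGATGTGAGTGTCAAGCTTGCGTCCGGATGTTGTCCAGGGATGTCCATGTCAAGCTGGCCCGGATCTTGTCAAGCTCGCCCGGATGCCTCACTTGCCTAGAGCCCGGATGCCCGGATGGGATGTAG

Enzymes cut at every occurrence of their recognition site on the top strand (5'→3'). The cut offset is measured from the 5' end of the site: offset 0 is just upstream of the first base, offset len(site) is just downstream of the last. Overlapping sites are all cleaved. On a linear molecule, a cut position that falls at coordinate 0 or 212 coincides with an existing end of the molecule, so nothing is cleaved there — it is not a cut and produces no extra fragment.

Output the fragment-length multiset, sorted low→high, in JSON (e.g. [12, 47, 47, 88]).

Scan for sites:
  EstII GCCCGGAT/0: at [20, 28, 143, 163, 187, 195] ⇒ [20, 28, 143, 163, 187, 195]
  TgoIX GGATGT/4: at [0, 7, 42, 48, 72, 86, 111, 124, 204] ⇒ [4, 11, 46, 52, 76, 90, 115, 128, 208]
  FykV GTCAAGCT/7: at [56, 64, 96, 134, 154] ⇒ [63, 71, 103, 141, 161]

Pooled cuts: [4, 11, 20, 28, 46, 52, 63, 71, 76, 90, 103, 115, 128, 141, 143, 161, 163, 187, 195, 208]

Fragments:
  [0,4): 4 bp
  [4,11): 7 bp
  [11,20): 9 bp
  [20,28): 8 bp
  [28,46): 18 bp
  [46,52): 6 bp
  [52,63): 11 bp
  [63,71): 8 bp
  [71,76): 5 bp
  [76,90): 14 bp
  [90,103): 13 bp
  [103,115): 12 bp
  [115,128): 13 bp
  [128,141): 13 bp
  [141,143): 2 bp
  [143,161): 18 bp
  [161,163): 2 bp
  [163,187): 24 bp
  [187,195): 8 bp
  [195,208): 13 bp
  [208,212): 4 bp

[2,2,4,4,5,6,7,8,8,8,9,11,12,13,13,13,13,14,18,18,24]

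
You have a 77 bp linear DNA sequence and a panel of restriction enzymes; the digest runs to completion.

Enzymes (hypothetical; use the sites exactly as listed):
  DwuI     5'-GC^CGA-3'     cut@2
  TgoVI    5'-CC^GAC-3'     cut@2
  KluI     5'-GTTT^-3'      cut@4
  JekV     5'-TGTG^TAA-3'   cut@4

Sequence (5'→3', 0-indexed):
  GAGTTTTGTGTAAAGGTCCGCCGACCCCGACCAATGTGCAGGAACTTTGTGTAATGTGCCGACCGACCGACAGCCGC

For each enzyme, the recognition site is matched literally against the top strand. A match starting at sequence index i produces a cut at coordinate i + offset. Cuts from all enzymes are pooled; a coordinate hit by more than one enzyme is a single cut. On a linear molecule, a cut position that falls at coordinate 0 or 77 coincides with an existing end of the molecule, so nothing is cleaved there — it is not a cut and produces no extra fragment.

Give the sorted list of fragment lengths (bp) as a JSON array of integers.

[1,1,4,4,4,6,6,8,9,11,23]

Site scan:
  DwuI (GCCGA, off=2): starts [19, 57] → cuts [21, 59]
  TgoVI (CCGAC, off=2): starts [20, 26, 58, 62, 66] → cuts [22, 28, 60, 64, 68]
  KluI (GTTT, off=4): starts [2] → cuts [6]
  JekV (TGTGTAA, off=4): starts [6, 47] → cuts [10, 51]

All cut coordinates (distinct, sorted): [6, 10, 21, 22, 28, 51, 59, 60, 64, 68]

Fragments:
  [0,6): 6 bp
  [6,10): 4 bp
  [10,21): 11 bp
  [21,22): 1 bp
  [22,28): 6 bp
  [28,51): 23 bp
  [51,59): 8 bp
  [59,60): 1 bp
  [60,64): 4 bp
  [64,68): 4 bp
  [68,77): 9 bp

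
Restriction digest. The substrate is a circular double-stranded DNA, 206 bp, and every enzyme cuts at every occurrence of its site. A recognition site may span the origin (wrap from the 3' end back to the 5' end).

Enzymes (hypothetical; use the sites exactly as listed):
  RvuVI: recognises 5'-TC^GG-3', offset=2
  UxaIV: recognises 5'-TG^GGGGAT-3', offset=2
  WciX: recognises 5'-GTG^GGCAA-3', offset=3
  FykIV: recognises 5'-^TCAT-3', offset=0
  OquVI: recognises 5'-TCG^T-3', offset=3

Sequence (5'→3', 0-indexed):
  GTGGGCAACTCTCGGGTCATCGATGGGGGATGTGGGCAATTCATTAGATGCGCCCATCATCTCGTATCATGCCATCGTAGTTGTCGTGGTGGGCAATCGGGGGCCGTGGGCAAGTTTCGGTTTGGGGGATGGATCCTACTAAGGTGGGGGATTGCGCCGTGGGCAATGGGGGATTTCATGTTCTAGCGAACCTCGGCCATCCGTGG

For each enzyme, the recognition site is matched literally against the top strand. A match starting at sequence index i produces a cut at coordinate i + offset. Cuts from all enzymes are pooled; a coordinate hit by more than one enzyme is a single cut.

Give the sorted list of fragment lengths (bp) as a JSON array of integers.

[2,3,5,6,6,7,7,7,8,9,9,9,10,10,10,11,15,15,16,19,22]

Per-enzyme occurrences:
  RvuVI (TCGG, off=2): starts [11, 96, 116, 192] → cuts [13, 98, 118, 194]
  UxaIV (TGGGGGAT, off=2): starts [23, 122, 144, 166] → cuts [25, 124, 146, 168]
  WciX (GTGGGCAA, off=3): starts [0, 31, 88, 105, 158] → cuts [3, 34, 91, 108, 161]
  FykIV (TCAT, off=0): starts [16, 40, 56, 66, 175] → cuts [16, 40, 56, 66, 175]
  OquVI (TCGT, off=3): starts [61, 74, 83] → cuts [64, 77, 86]

Pooled cuts: [3, 13, 16, 25, 34, 40, 56, 64, 66, 77, 86, 91, 98, 108, 118, 124, 146, 161, 168, 175, 194]

Fragment lengths:
  3→13: 10 bp
  13→16: 3 bp
  16→25: 9 bp
  25→34: 9 bp
  34→40: 6 bp
  40→56: 16 bp
  56→64: 8 bp
  64→66: 2 bp
  66→77: 11 bp
  77→86: 9 bp
  86→91: 5 bp
  91→98: 7 bp
  98→108: 10 bp
  108→118: 10 bp
  118→124: 6 bp
  124→146: 22 bp
  146→161: 15 bp
  161→168: 7 bp
  168→175: 7 bp
  175→194: 19 bp
  194→3 (wrap): 206-194+3 = 15 bp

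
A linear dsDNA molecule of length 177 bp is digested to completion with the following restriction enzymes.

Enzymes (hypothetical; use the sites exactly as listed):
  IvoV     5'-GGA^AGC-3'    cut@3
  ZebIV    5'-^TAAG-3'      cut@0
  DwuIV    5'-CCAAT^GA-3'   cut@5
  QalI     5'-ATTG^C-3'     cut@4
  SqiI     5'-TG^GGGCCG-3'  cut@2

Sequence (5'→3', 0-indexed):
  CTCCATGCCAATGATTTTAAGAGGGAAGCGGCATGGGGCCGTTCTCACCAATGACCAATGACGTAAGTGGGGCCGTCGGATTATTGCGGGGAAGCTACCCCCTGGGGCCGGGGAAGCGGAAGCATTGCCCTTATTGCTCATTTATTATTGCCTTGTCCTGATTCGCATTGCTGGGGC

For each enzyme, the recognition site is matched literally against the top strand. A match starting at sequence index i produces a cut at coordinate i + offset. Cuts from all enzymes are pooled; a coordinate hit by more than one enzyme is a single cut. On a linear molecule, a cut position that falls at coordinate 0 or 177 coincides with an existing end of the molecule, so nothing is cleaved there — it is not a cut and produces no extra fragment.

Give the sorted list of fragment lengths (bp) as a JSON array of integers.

Scan for sites:
  IvoV (GGAAGC, off=3): starts [23, 89, 111, 117] → cuts [26, 92, 114, 120]
  ZebIV (TAAG, off=0): starts [17, 63] → cuts [17, 63]
  DwuIV (CCAATGA, off=5): starts [7, 47, 54] → cuts [12, 52, 59]
  QalI (ATTGC, off=4): starts [82, 123, 132, 146, 166] → cuts [86, 127, 136, 150, 170]
  SqiI (TGGGGCCG, off=2): starts [33, 67, 102] → cuts [35, 69, 104]

All cut coordinates (distinct, sorted): [12, 17, 26, 35, 52, 59, 63, 69, 86, 92, 104, 114, 120, 127, 136, 150, 170]

Fragment lengths:
  [0,12): 12 bp
  [12,17): 5 bp
  [17,26): 9 bp
  [26,35): 9 bp
  [35,52): 17 bp
  [52,59): 7 bp
  [59,63): 4 bp
  [63,69): 6 bp
  [69,86): 17 bp
  [86,92): 6 bp
  [92,104): 12 bp
  [104,114): 10 bp
  [114,120): 6 bp
  [120,127): 7 bp
  [127,136): 9 bp
  [136,150): 14 bp
  [150,170): 20 bp
  [170,177): 7 bp

[4,5,6,6,6,7,7,7,9,9,9,10,12,12,14,17,17,20]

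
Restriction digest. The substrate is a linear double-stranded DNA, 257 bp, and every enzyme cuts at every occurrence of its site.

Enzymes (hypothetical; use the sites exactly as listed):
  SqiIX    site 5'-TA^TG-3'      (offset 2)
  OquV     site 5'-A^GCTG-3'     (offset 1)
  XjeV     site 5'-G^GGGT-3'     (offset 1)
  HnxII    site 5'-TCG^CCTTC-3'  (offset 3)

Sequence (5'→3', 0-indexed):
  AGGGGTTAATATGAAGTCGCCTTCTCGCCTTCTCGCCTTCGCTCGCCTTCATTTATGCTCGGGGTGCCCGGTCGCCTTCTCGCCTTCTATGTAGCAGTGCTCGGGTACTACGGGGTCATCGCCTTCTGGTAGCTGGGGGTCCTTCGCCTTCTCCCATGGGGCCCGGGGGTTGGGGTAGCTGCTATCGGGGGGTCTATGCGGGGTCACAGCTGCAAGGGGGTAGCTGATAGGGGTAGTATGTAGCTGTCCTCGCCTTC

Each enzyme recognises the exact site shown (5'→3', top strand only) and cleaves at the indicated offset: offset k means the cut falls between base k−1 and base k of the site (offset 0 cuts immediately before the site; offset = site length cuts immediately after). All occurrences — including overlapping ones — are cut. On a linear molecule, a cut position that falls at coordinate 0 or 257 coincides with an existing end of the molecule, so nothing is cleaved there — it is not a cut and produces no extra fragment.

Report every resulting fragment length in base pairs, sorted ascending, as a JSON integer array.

Scan for sites:
  SqiIX (TATG, off=2): starts [9, 53, 87, 194, 236] → cuts [11, 55, 89, 196, 238]
  OquV (AGCTG, off=1): starts [130, 176, 207, 221, 241] → cuts [131, 177, 208, 222, 242]
  XjeV (GGGGT, off=1): starts [1, 60, 111, 135, 165, 171, 188, 199, 216, 229] → cuts [2, 61, 112, 136, 166, 172, 189, 200, 217, 230]
  HnxII (TCGCCTTC, off=3): starts [16, 24, 32, 42, 71, 79, 118, 143, 249] → cuts [19, 27, 35, 45, 74, 82, 121, 146, 252]

Pooled cuts: [2, 11, 19, 27, 35, 45, 55, 61, 74, 82, 89, 112, 121, 131, 136, 146, 166, 172, 177, 189, 196, 200, 208, 217, 222, 230, 238, 242, 252]

Fragment lengths:
  [0,2): 2 bp
  [2,11): 9 bp
  [11,19): 8 bp
  [19,27): 8 bp
  [27,35): 8 bp
  [35,45): 10 bp
  [45,55): 10 bp
  [55,61): 6 bp
  [61,74): 13 bp
  [74,82): 8 bp
  [82,89): 7 bp
  [89,112): 23 bp
  [112,121): 9 bp
  [121,131): 10 bp
  [131,136): 5 bp
  [136,146): 10 bp
  [146,166): 20 bp
  [166,172): 6 bp
  [172,177): 5 bp
  [177,189): 12 bp
  [189,196): 7 bp
  [196,200): 4 bp
  [200,208): 8 bp
  [208,217): 9 bp
  [217,222): 5 bp
  [222,230): 8 bp
  [230,238): 8 bp
  [238,242): 4 bp
  [242,252): 10 bp
  [252,257): 5 bp

[2,4,4,5,5,5,5,6,6,7,7,8,8,8,8,8,8,8,9,9,9,10,10,10,10,10,12,13,20,23]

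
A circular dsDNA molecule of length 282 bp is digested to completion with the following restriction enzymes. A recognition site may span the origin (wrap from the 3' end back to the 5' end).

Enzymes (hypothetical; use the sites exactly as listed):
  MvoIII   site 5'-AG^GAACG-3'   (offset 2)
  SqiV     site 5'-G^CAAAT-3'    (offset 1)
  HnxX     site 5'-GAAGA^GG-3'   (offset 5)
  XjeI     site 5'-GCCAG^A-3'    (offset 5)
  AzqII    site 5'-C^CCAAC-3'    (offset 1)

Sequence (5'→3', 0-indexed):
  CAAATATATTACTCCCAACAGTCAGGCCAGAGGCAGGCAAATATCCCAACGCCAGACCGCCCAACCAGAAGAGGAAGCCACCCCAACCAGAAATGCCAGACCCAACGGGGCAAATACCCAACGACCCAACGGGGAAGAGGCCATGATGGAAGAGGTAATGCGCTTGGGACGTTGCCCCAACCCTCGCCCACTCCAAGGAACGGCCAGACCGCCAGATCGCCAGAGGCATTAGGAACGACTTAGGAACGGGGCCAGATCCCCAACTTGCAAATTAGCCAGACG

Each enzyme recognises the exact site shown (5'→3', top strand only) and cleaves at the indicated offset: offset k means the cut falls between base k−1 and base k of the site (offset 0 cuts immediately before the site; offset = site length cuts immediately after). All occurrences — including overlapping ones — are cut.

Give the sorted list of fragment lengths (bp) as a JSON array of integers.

[2,3,4,5,7,7,8,8,8,8,8,9,9,10,10,10,11,12,12,12,13,14,15,16,17,21,23]

Per-enzyme occurrences:
  MvoIII (AGGAACG, off=2): starts [195, 230, 241] → cuts [197, 232, 243]
  SqiV (GCAAAT, off=1): starts [36, 109, 266, 281] → cuts [0, 37, 110, 267]
  HnxX (GAAGAGG, off=5): starts [67, 133, 148] → cuts [72, 138, 153]
  XjeI (GCCAGA, off=5): starts [25, 50, 94, 202, 210, 218, 250, 274] → cuts [30, 55, 99, 207, 215, 223, 255, 279]
  AzqII (CCCAAC, off=1): starts [13, 44, 59, 81, 100, 116, 124, 175, 258] → cuts [14, 45, 60, 82, 101, 117, 125, 176, 259]

All cut coordinates (distinct, sorted): [0, 14, 30, 37, 45, 55, 60, 72, 82, 99, 101, 110, 117, 125, 138, 153, 176, 197, 207, 215, 223, 232, 243, 255, 259, 267, 279]

Fragments:
  0→14: 14 bp
  14→30: 16 bp
  30→37: 7 bp
  37→45: 8 bp
  45→55: 10 bp
  55→60: 5 bp
  60→72: 12 bp
  72→82: 10 bp
  82→99: 17 bp
  99→101: 2 bp
  101→110: 9 bp
  110→117: 7 bp
  117→125: 8 bp
  125→138: 13 bp
  138→153: 15 bp
  153→176: 23 bp
  176→197: 21 bp
  197→207: 10 bp
  207→215: 8 bp
  215→223: 8 bp
  223→232: 9 bp
  232→243: 11 bp
  243→255: 12 bp
  255→259: 4 bp
  259→267: 8 bp
  267→279: 12 bp
  279→0 (wrap): 282-279+0 = 3 bp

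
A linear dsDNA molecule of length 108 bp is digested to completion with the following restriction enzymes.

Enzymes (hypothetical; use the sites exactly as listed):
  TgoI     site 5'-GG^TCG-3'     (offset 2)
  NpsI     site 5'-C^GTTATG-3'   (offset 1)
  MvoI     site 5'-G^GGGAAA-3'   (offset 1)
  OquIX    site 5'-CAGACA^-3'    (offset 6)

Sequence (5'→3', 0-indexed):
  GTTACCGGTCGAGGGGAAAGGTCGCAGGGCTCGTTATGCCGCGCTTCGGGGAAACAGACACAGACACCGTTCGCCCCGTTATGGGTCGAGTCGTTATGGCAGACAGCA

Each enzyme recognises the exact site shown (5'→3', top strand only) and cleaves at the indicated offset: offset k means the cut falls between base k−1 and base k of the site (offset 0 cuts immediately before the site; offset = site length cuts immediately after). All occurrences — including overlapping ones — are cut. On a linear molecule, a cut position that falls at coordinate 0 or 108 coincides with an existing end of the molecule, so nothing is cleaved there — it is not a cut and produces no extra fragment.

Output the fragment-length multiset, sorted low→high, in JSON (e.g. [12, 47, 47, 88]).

Scan for sites:
  TgoI (GGTCG, off=2): starts [6, 19, 83] → cuts [8, 21, 85]
  NpsI (CGTTATG, off=1): starts [31, 76, 91] → cuts [32, 77, 92]
  MvoI (GGGGAAA, off=1): starts [12, 47] → cuts [13, 48]
  OquIX (CAGACA, off=6): starts [54, 60, 99] → cuts [60, 66, 105]

Pooled cuts: [8, 13, 21, 32, 48, 60, 66, 77, 85, 92, 105]

Fragments:
  [0,8): 8 bp
  [8,13): 5 bp
  [13,21): 8 bp
  [21,32): 11 bp
  [32,48): 16 bp
  [48,60): 12 bp
  [60,66): 6 bp
  [66,77): 11 bp
  [77,85): 8 bp
  [85,92): 7 bp
  [92,105): 13 bp
  [105,108): 3 bp

[3,5,6,7,8,8,8,11,11,12,13,16]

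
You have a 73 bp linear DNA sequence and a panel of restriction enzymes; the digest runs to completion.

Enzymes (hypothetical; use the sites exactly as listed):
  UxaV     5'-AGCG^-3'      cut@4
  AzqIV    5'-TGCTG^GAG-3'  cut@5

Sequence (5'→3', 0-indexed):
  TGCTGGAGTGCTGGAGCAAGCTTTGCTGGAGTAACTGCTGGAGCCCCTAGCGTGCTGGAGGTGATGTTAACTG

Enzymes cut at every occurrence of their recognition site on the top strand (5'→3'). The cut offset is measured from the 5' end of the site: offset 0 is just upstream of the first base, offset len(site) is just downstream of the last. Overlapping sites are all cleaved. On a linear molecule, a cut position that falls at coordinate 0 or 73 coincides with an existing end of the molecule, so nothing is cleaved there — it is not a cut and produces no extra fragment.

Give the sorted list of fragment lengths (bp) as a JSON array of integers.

[5,5,8,12,12,15,16]

Per-enzyme occurrences:
  UxaV AGCG/4: at [48] ⇒ [52]
  AzqIV TGCTGGAG/5: at [0, 8, 23, 35, 52] ⇒ [5, 13, 28, 40, 57]

All cut coordinates (distinct, sorted): [5, 13, 28, 40, 52, 57]

Fragment lengths:
  [0,5): 5 bp
  [5,13): 8 bp
  [13,28): 15 bp
  [28,40): 12 bp
  [40,52): 12 bp
  [52,57): 5 bp
  [57,73): 16 bp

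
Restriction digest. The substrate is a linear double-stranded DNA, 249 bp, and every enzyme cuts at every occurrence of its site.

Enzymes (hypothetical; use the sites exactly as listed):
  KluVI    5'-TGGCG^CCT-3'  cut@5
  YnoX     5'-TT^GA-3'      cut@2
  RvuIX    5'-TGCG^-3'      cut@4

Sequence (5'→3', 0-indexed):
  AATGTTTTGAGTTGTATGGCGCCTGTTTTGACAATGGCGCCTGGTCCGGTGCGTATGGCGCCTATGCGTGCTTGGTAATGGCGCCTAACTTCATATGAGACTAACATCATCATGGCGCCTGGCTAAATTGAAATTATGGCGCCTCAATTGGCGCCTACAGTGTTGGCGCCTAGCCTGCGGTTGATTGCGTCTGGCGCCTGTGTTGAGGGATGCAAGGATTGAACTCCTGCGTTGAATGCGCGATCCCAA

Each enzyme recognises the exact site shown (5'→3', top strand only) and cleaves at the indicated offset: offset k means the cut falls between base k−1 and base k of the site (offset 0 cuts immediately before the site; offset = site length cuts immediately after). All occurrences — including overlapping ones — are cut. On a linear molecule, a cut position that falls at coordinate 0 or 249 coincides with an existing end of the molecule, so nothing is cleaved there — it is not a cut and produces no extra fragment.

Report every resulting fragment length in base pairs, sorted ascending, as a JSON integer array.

Per-enzyme occurrences:
  KluVI (TGGCGCCT, off=5): starts [16, 34, 55, 78, 112, 136, 148, 163, 191] → cuts [21, 39, 60, 83, 117, 141, 153, 168, 196]
  YnoX (TTGA, off=2): starts [6, 27, 127, 180, 202, 218, 231] → cuts [8, 29, 129, 182, 204, 220, 233]
  RvuIX (TGCG, off=4): starts [49, 64, 175, 185, 227, 236] → cuts [53, 68, 179, 189, 231, 240]

Pooled cuts: [8, 21, 29, 39, 53, 60, 68, 83, 117, 129, 141, 153, 168, 179, 182, 189, 196, 204, 220, 231, 233, 240]

Fragment lengths:
  [0,8): 8 bp
  [8,21): 13 bp
  [21,29): 8 bp
  [29,39): 10 bp
  [39,53): 14 bp
  [53,60): 7 bp
  [60,68): 8 bp
  [68,83): 15 bp
  [83,117): 34 bp
  [117,129): 12 bp
  [129,141): 12 bp
  [141,153): 12 bp
  [153,168): 15 bp
  [168,179): 11 bp
  [179,182): 3 bp
  [182,189): 7 bp
  [189,196): 7 bp
  [196,204): 8 bp
  [204,220): 16 bp
  [220,231): 11 bp
  [231,233): 2 bp
  [233,240): 7 bp
  [240,249): 9 bp

[2,3,7,7,7,7,8,8,8,8,9,10,11,11,12,12,12,13,14,15,15,16,34]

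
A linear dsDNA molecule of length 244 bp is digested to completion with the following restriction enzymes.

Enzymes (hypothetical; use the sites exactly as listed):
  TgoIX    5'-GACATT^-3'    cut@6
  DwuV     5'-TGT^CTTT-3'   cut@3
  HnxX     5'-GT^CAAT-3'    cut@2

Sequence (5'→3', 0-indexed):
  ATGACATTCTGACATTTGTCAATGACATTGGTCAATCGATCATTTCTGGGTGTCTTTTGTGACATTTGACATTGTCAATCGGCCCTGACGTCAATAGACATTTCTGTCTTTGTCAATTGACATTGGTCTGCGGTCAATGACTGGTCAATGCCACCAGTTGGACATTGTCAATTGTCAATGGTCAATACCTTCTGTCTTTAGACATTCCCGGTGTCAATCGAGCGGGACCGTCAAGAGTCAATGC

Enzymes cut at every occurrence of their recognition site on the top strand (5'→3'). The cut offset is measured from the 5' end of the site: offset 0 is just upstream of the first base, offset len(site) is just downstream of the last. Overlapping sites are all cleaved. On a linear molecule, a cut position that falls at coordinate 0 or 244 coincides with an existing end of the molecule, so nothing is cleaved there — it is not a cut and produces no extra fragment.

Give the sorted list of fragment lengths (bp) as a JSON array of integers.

Scan for sites:
  TgoIX GACATT/6: at [2, 10, 23, 60, 67, 96, 118, 160, 200] ⇒ [8, 16, 29, 66, 73, 102, 124, 166, 206]
  DwuV TGTCTTT/3: at [50, 104, 192] ⇒ [53, 107, 195]
  HnxX GTCAAT/2: at [17, 30, 73, 89, 111, 132, 143, 166, 173, 180, 212, 236] ⇒ [19, 32, 75, 91, 113, 134, 145, 168, 175, 182, 214, 238]

Pooled cuts: [8, 16, 19, 29, 32, 53, 66, 73, 75, 91, 102, 107, 113, 124, 134, 145, 166, 168, 175, 182, 195, 206, 214, 238]

Fragment lengths:
  [0,8): 8 bp
  [8,16): 8 bp
  [16,19): 3 bp
  [19,29): 10 bp
  [29,32): 3 bp
  [32,53): 21 bp
  [53,66): 13 bp
  [66,73): 7 bp
  [73,75): 2 bp
  [75,91): 16 bp
  [91,102): 11 bp
  [102,107): 5 bp
  [107,113): 6 bp
  [113,124): 11 bp
  [124,134): 10 bp
  [134,145): 11 bp
  [145,166): 21 bp
  [166,168): 2 bp
  [168,175): 7 bp
  [175,182): 7 bp
  [182,195): 13 bp
  [195,206): 11 bp
  [206,214): 8 bp
  [214,238): 24 bp
  [238,244): 6 bp

[2,2,3,3,5,6,6,7,7,7,8,8,8,10,10,11,11,11,11,13,13,16,21,21,24]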